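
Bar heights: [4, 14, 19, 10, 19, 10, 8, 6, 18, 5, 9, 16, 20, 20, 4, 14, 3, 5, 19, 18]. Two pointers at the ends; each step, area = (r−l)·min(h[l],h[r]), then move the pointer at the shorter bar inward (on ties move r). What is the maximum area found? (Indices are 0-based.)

max area = 306

l=0 r=19: min(4,18)*19=76 best=76 *, l++
l=1 r=19: min(14,18)*18=252 best=252 *, l++
l=2 r=19: min(19,18)*17=306 best=306 *, r--
l=2 r=18: min(19,19)*16=304 best=306, r--
l=2 r=17: min(19,5)*15=75 best=306, r--
l=2 r=16: min(19,3)*14=42 best=306, r--
l=2 r=15: min(19,14)*13=182 best=306, r--
l=2 r=14: min(19,4)*12=48 best=306, r--
l=2 r=13: min(19,20)*11=209 best=306, l++
l=3 r=13: min(10,20)*10=100 best=306, l++
l=4 r=13: min(19,20)*9=171 best=306, l++
l=5 r=13: min(10,20)*8=80 best=306, l++
l=6 r=13: min(8,20)*7=56 best=306, l++
l=7 r=13: min(6,20)*6=36 best=306, l++
l=8 r=13: min(18,20)*5=90 best=306, l++
l=9 r=13: min(5,20)*4=20 best=306, l++
l=10 r=13: min(9,20)*3=27 best=306, l++
l=11 r=13: min(16,20)*2=32 best=306, l++
l=12 r=13: min(20,20)*1=20 best=306, r--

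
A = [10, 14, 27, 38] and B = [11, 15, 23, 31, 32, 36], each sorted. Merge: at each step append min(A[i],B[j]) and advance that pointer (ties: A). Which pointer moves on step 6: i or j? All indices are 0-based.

[i=0,j=0] A[i]=10<=B[j]=11 take 10 → i++
[i=1,j=0] A[i]=14>B[j]=11 take 11 → j++
[i=1,j=1] A[i]=14<=B[j]=15 take 14 → i++
[i=2,j=1] A[i]=27>B[j]=15 take 15 → j++
[i=2,j=2] A[i]=27>B[j]=23 take 23 → j++
[i=2,j=3] A[i]=27<=B[j]=31 take 27 → i++

i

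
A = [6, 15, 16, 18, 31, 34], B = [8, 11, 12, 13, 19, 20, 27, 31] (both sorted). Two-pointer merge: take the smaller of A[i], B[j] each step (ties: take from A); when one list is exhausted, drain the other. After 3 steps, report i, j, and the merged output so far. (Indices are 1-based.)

i=2, j=3, merged so far=[6, 8, 11]

[i=1,j=1] A[i]=6<=B[j]=8 take 6 → i++
[i=2,j=1] A[i]=15>B[j]=8 take 8 → j++
[i=2,j=2] A[i]=15>B[j]=11 take 11 → j++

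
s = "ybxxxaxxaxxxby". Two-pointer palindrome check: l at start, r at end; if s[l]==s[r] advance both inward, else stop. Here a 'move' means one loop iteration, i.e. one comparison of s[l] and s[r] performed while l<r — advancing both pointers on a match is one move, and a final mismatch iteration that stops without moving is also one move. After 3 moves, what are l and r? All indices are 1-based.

l=4, r=11

l=1 r=14: 'y'=='y', l++,r--
l=2 r=13: 'b'=='b', l++,r--
l=3 r=12: 'x'=='x', l++,r--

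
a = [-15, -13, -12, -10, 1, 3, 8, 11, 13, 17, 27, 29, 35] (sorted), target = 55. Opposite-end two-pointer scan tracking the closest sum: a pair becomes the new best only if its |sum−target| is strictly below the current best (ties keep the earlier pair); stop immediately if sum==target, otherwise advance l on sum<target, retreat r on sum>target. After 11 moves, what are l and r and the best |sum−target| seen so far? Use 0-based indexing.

l=10, r=11, best |Δ|=3

l=0 r=12: -15+35=20 d=35 *, l++
l=1 r=12: -13+35=22 d=33 *, l++
l=2 r=12: -12+35=23 d=32 *, l++
l=3 r=12: -10+35=25 d=30 *, l++
l=4 r=12: 1+35=36 d=19 *, l++
l=5 r=12: 3+35=38 d=17 *, l++
l=6 r=12: 8+35=43 d=12 *, l++
l=7 r=12: 11+35=46 d=9 *, l++
l=8 r=12: 13+35=48 d=7 *, l++
l=9 r=12: 17+35=52 d=3 *, l++
l=10 r=12: 27+35=62 d=7, r--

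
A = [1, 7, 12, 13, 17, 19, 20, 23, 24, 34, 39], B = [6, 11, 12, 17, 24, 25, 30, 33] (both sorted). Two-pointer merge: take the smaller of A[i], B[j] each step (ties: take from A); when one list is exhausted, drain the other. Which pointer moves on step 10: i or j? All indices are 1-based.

[i=1,j=1] A[i]=1<=B[j]=6 take 1 → i++
[i=2,j=1] A[i]=7>B[j]=6 take 6 → j++
[i=2,j=2] A[i]=7<=B[j]=11 take 7 → i++
[i=3,j=2] A[i]=12>B[j]=11 take 11 → j++
[i=3,j=3] A[i]=12<=B[j]=12 take 12 → i++
[i=4,j=3] A[i]=13>B[j]=12 take 12 → j++
[i=4,j=4] A[i]=13<=B[j]=17 take 13 → i++
[i=5,j=4] A[i]=17<=B[j]=17 take 17 → i++
[i=6,j=4] A[i]=19>B[j]=17 take 17 → j++
[i=6,j=5] A[i]=19<=B[j]=24 take 19 → i++

i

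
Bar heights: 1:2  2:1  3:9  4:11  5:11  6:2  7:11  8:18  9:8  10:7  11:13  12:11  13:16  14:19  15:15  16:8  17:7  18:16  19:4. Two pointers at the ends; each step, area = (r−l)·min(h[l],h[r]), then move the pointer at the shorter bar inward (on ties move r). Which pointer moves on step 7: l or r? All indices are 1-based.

[1,19] min(2,4)*18=36 best=36 * → l++
[2,19] min(1,4)*17=17 best=36 → l++
[3,19] min(9,4)*16=64 best=64 * → r--
[3,18] min(9,16)*15=135 best=135 * → l++
[4,18] min(11,16)*14=154 best=154 * → l++
[5,18] min(11,16)*13=143 best=154 → l++
[6,18] min(2,16)*12=24 best=154 → l++

l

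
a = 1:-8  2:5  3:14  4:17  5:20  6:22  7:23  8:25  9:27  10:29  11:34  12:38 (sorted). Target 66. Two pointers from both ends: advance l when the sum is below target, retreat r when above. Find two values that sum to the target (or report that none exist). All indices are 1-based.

no pair

[1,12] -8+38=30 <66 → l++
[2,12] 5+38=43 <66 → l++
[3,12] 14+38=52 <66 → l++
[4,12] 17+38=55 <66 → l++
[5,12] 20+38=58 <66 → l++
[6,12] 22+38=60 <66 → l++
[7,12] 23+38=61 <66 → l++
[8,12] 25+38=63 <66 → l++
[9,12] 27+38=65 <66 → l++
[10,12] 29+38=67 >66 → r--
[10,11] 29+34=63 <66 → l++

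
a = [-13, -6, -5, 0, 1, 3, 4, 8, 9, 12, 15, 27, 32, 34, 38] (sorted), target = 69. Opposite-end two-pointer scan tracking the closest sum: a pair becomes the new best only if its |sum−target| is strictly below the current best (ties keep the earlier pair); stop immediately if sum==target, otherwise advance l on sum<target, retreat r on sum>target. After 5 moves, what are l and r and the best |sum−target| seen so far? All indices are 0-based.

l=0 r=14: -13+38=25 d=44 *, l++
l=1 r=14: -6+38=32 d=37 *, l++
l=2 r=14: -5+38=33 d=36 *, l++
l=3 r=14: 0+38=38 d=31 *, l++
l=4 r=14: 1+38=39 d=30 *, l++

l=5, r=14, best |Δ|=30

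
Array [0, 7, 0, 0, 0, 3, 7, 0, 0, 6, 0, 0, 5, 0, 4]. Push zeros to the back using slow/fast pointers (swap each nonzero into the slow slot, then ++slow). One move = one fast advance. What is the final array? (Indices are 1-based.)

[7, 3, 7, 6, 5, 4, 0, 0, 0, 0, 0, 0, 0, 0, 0]

slow=1 fast=1: a[fast]=0, fast++
slow=1 fast=2: a[fast]=7≠0 swap→a[1]=7, slow++,fast++
slow=2 fast=3: a[fast]=0, fast++
slow=2 fast=4: a[fast]=0, fast++
slow=2 fast=5: a[fast]=0, fast++
slow=2 fast=6: a[fast]=3≠0 swap→a[2]=3, slow++,fast++
slow=3 fast=7: a[fast]=7≠0 swap→a[3]=7, slow++,fast++
slow=4 fast=8: a[fast]=0, fast++
slow=4 fast=9: a[fast]=0, fast++
slow=4 fast=10: a[fast]=6≠0 swap→a[4]=6, slow++,fast++
slow=5 fast=11: a[fast]=0, fast++
slow=5 fast=12: a[fast]=0, fast++
slow=5 fast=13: a[fast]=5≠0 swap→a[5]=5, slow++,fast++
slow=6 fast=14: a[fast]=0, fast++
slow=6 fast=15: a[fast]=4≠0 swap→a[6]=4, slow++,fast++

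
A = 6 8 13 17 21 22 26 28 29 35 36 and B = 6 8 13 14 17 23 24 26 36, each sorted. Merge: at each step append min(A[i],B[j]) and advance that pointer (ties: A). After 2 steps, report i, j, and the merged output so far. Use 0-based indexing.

i=0 j=0: A[i]=6<=B[j]=6 take 6, i++
i=1 j=0: A[i]=8>B[j]=6 take 6, j++

i=1, j=1, merged so far=[6, 6]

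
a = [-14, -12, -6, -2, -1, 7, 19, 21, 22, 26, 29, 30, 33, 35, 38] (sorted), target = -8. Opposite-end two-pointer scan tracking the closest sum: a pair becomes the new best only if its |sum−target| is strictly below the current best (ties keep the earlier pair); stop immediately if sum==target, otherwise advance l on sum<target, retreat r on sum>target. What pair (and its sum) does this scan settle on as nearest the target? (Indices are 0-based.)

pair (-6, -2) with sum -8 (|Δ|=0)

l=0 r=14: -14+38=24 d=32 *, r--
l=0 r=13: -14+35=21 d=29 *, r--
l=0 r=12: -14+33=19 d=27 *, r--
l=0 r=11: -14+30=16 d=24 *, r--
l=0 r=10: -14+29=15 d=23 *, r--
l=0 r=9: -14+26=12 d=20 *, r--
l=0 r=8: -14+22=8 d=16 *, r--
l=0 r=7: -14+21=7 d=15 *, r--
l=0 r=6: -14+19=5 d=13 *, r--
l=0 r=5: -14+7=-7 d=1 *, r--
l=0 r=4: -14+-1=-15 d=7, l++
l=1 r=4: -12+-1=-13 d=5, l++
l=2 r=4: -6+-1=-7 d=1, r--
l=2 r=3: -6+-2=-8 d=0 *, stop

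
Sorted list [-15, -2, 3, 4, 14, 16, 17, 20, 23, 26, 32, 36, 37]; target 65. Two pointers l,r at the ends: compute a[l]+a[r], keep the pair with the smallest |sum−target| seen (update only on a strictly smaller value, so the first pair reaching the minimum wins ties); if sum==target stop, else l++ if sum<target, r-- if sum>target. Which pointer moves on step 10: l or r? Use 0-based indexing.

l=0 r=12: -15+37=22 d=43 *, l++
l=1 r=12: -2+37=35 d=30 *, l++
l=2 r=12: 3+37=40 d=25 *, l++
l=3 r=12: 4+37=41 d=24 *, l++
l=4 r=12: 14+37=51 d=14 *, l++
l=5 r=12: 16+37=53 d=12 *, l++
l=6 r=12: 17+37=54 d=11 *, l++
l=7 r=12: 20+37=57 d=8 *, l++
l=8 r=12: 23+37=60 d=5 *, l++
l=9 r=12: 26+37=63 d=2 *, l++

l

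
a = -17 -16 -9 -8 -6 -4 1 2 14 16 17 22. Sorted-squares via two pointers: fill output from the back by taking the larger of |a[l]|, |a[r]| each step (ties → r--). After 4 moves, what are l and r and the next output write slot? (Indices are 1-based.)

l=2, r=9, next write slot=8

[1,12] |-17|<=|22| out[12]=484 → r--
[1,11] |-17|<=|17| out[11]=289 → r--
[1,10] |-17|>|16| out[10]=289 → l++
[2,10] |-16|<=|16| out[9]=256 → r--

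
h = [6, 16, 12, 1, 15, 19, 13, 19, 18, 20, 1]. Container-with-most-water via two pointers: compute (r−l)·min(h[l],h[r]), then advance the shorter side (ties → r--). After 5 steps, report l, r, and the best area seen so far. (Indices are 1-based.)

[1,11] min(6,1)*10=10 best=10 * → r--
[1,10] min(6,20)*9=54 best=54 * → l++
[2,10] min(16,20)*8=128 best=128 * → l++
[3,10] min(12,20)*7=84 best=128 → l++
[4,10] min(1,20)*6=6 best=128 → l++

l=5, r=10, best area=128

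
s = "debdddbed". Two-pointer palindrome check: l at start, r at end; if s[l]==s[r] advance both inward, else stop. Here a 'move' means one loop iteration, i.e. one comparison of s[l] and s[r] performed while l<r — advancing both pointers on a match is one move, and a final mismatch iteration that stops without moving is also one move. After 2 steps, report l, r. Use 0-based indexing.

l=2, r=6

l=0 r=8: 'd'=='d', l++,r--
l=1 r=7: 'e'=='e', l++,r--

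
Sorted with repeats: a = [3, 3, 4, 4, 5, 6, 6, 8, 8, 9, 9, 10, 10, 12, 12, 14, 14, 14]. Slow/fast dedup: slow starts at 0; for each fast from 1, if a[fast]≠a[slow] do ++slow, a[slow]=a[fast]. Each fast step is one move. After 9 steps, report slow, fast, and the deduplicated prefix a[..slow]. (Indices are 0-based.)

slow=5, fast=10, prefix=[3, 4, 5, 6, 8, 9]

(s=0,f=1) a[fast]=3=a[slow] dup → fast++
(s=0,f=2) a[fast]=4≠a[slow]=3 write a[1]=4 → slow++,fast++
(s=1,f=3) a[fast]=4=a[slow] dup → fast++
(s=1,f=4) a[fast]=5≠a[slow]=4 write a[2]=5 → slow++,fast++
(s=2,f=5) a[fast]=6≠a[slow]=5 write a[3]=6 → slow++,fast++
(s=3,f=6) a[fast]=6=a[slow] dup → fast++
(s=3,f=7) a[fast]=8≠a[slow]=6 write a[4]=8 → slow++,fast++
(s=4,f=8) a[fast]=8=a[slow] dup → fast++
(s=4,f=9) a[fast]=9≠a[slow]=8 write a[5]=9 → slow++,fast++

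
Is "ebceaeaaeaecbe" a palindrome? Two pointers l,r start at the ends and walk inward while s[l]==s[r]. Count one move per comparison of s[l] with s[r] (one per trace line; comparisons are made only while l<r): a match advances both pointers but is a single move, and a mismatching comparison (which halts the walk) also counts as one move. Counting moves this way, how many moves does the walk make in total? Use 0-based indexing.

l=0 r=13: 'e'=='e', l++,r--
l=1 r=12: 'b'=='b', l++,r--
l=2 r=11: 'c'=='c', l++,r--
l=3 r=10: 'e'=='e', l++,r--
l=4 r=9: 'a'=='a', l++,r--
l=5 r=8: 'e'=='e', l++,r--
l=6 r=7: 'a'=='a', l++,r--

7 moves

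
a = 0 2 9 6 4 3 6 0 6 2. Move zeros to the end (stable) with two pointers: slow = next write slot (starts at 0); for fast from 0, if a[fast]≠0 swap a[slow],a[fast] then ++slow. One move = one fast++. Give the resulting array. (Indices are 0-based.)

[2, 9, 6, 4, 3, 6, 6, 2, 0, 0]

slow=0 fast=0: a[fast]=0, fast++
slow=0 fast=1: a[fast]=2≠0 swap→a[0]=2, slow++,fast++
slow=1 fast=2: a[fast]=9≠0 swap→a[1]=9, slow++,fast++
slow=2 fast=3: a[fast]=6≠0 swap→a[2]=6, slow++,fast++
slow=3 fast=4: a[fast]=4≠0 swap→a[3]=4, slow++,fast++
slow=4 fast=5: a[fast]=3≠0 swap→a[4]=3, slow++,fast++
slow=5 fast=6: a[fast]=6≠0 swap→a[5]=6, slow++,fast++
slow=6 fast=7: a[fast]=0, fast++
slow=6 fast=8: a[fast]=6≠0 swap→a[6]=6, slow++,fast++
slow=7 fast=9: a[fast]=2≠0 swap→a[7]=2, slow++,fast++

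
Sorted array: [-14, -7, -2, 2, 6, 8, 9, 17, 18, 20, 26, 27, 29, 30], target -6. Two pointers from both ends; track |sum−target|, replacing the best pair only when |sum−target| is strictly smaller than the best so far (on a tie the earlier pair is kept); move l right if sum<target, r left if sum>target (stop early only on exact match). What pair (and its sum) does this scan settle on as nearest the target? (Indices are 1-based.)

pair (-14, 8) with sum -6 (|Δ|=0)

[1,14] -14+30=16 d=22 * → r--
[1,13] -14+29=15 d=21 * → r--
[1,12] -14+27=13 d=19 * → r--
[1,11] -14+26=12 d=18 * → r--
[1,10] -14+20=6 d=12 * → r--
[1,9] -14+18=4 d=10 * → r--
[1,8] -14+17=3 d=9 * → r--
[1,7] -14+9=-5 d=1 * → r--
[1,6] -14+8=-6 d=0 * → stop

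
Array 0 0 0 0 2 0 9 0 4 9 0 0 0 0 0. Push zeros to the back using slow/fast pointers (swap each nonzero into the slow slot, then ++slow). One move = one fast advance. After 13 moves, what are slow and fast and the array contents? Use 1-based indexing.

slow=5, fast=14, a=[2, 9, 4, 9, 0, 0, 0, 0, 0, 0, 0, 0, 0, 0, 0]

slow=1 fast=1: a[fast]=0, fast++
slow=1 fast=2: a[fast]=0, fast++
slow=1 fast=3: a[fast]=0, fast++
slow=1 fast=4: a[fast]=0, fast++
slow=1 fast=5: a[fast]=2≠0 swap→a[1]=2, slow++,fast++
slow=2 fast=6: a[fast]=0, fast++
slow=2 fast=7: a[fast]=9≠0 swap→a[2]=9, slow++,fast++
slow=3 fast=8: a[fast]=0, fast++
slow=3 fast=9: a[fast]=4≠0 swap→a[3]=4, slow++,fast++
slow=4 fast=10: a[fast]=9≠0 swap→a[4]=9, slow++,fast++
slow=5 fast=11: a[fast]=0, fast++
slow=5 fast=12: a[fast]=0, fast++
slow=5 fast=13: a[fast]=0, fast++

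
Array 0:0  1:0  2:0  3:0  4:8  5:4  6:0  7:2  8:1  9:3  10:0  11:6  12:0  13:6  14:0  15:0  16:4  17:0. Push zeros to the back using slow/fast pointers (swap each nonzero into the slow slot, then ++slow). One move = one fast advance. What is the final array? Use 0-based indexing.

slow=0 fast=0: a[fast]=0, fast++
slow=0 fast=1: a[fast]=0, fast++
slow=0 fast=2: a[fast]=0, fast++
slow=0 fast=3: a[fast]=0, fast++
slow=0 fast=4: a[fast]=8≠0 swap→a[0]=8, slow++,fast++
slow=1 fast=5: a[fast]=4≠0 swap→a[1]=4, slow++,fast++
slow=2 fast=6: a[fast]=0, fast++
slow=2 fast=7: a[fast]=2≠0 swap→a[2]=2, slow++,fast++
slow=3 fast=8: a[fast]=1≠0 swap→a[3]=1, slow++,fast++
slow=4 fast=9: a[fast]=3≠0 swap→a[4]=3, slow++,fast++
slow=5 fast=10: a[fast]=0, fast++
slow=5 fast=11: a[fast]=6≠0 swap→a[5]=6, slow++,fast++
slow=6 fast=12: a[fast]=0, fast++
slow=6 fast=13: a[fast]=6≠0 swap→a[6]=6, slow++,fast++
slow=7 fast=14: a[fast]=0, fast++
slow=7 fast=15: a[fast]=0, fast++
slow=7 fast=16: a[fast]=4≠0 swap→a[7]=4, slow++,fast++
slow=8 fast=17: a[fast]=0, fast++

[8, 4, 2, 1, 3, 6, 6, 4, 0, 0, 0, 0, 0, 0, 0, 0, 0, 0]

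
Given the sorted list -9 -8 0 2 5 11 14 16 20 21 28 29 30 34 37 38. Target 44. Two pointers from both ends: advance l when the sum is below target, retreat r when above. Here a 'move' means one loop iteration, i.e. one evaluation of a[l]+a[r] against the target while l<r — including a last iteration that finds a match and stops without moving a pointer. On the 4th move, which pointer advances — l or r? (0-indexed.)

l

l=0 r=15: -9+38=29 <44, l++
l=1 r=15: -8+38=30 <44, l++
l=2 r=15: 0+38=38 <44, l++
l=3 r=15: 2+38=40 <44, l++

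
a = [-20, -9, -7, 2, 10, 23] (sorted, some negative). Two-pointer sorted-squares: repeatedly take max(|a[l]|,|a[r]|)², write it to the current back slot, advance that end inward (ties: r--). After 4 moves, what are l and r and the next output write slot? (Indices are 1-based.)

[1,6] |-20|<=|23| out[6]=529 → r--
[1,5] |-20|>|10| out[5]=400 → l++
[2,5] |-9|<=|10| out[4]=100 → r--
[2,4] |-9|>|2| out[3]=81 → l++

l=3, r=4, next write slot=2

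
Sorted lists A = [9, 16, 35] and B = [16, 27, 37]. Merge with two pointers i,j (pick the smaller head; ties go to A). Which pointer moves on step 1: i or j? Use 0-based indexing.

i=0 j=0: A[i]=9<=B[j]=16 take 9, i++

i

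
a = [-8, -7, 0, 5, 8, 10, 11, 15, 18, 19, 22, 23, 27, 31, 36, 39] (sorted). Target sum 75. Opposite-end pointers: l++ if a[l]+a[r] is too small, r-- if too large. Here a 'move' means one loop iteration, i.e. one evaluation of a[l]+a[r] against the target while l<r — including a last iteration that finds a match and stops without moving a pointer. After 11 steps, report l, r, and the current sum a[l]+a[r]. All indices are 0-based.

[0,15] -8+39=31 <75 → l++
[1,15] -7+39=32 <75 → l++
[2,15] 0+39=39 <75 → l++
[3,15] 5+39=44 <75 → l++
[4,15] 8+39=47 <75 → l++
[5,15] 10+39=49 <75 → l++
[6,15] 11+39=50 <75 → l++
[7,15] 15+39=54 <75 → l++
[8,15] 18+39=57 <75 → l++
[9,15] 19+39=58 <75 → l++
[10,15] 22+39=61 <75 → l++

l=11, r=15, sum=62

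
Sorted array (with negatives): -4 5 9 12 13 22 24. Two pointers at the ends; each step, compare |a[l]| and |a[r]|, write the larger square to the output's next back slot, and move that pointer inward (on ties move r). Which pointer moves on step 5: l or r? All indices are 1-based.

l=1 r=7: |-4|<=|24| out[7]=576, r--
l=1 r=6: |-4|<=|22| out[6]=484, r--
l=1 r=5: |-4|<=|13| out[5]=169, r--
l=1 r=4: |-4|<=|12| out[4]=144, r--
l=1 r=3: |-4|<=|9| out[3]=81, r--

r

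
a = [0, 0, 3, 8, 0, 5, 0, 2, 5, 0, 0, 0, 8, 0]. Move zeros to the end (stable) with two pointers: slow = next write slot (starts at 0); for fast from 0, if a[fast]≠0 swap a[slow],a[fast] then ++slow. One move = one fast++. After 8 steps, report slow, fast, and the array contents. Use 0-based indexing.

(s=0,f=0) a[fast]=0 → fast++
(s=0,f=1) a[fast]=0 → fast++
(s=0,f=2) a[fast]=3≠0 swap→a[0]=3 → slow++,fast++
(s=1,f=3) a[fast]=8≠0 swap→a[1]=8 → slow++,fast++
(s=2,f=4) a[fast]=0 → fast++
(s=2,f=5) a[fast]=5≠0 swap→a[2]=5 → slow++,fast++
(s=3,f=6) a[fast]=0 → fast++
(s=3,f=7) a[fast]=2≠0 swap→a[3]=2 → slow++,fast++

slow=4, fast=8, a=[3, 8, 5, 2, 0, 0, 0, 0, 5, 0, 0, 0, 8, 0]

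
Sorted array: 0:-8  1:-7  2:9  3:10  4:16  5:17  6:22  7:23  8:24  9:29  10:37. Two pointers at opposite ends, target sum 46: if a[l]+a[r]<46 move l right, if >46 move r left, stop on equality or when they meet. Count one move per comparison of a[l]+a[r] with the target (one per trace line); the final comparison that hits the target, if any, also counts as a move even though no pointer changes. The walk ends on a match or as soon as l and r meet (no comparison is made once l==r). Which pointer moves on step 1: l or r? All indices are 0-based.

[0,10] -8+37=29 <46 → l++

l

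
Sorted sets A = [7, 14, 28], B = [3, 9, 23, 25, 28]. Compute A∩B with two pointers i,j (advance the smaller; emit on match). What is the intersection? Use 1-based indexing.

intersection = [28]

[i=1,j=1] 7>3 → j++
[i=1,j=2] 7<9 → i++
[i=2,j=2] 14>9 → j++
[i=2,j=3] 14<23 → i++
[i=3,j=3] 28>23 → j++
[i=3,j=4] 28>25 → j++
[i=3,j=5] 28==28 emit → i++,j++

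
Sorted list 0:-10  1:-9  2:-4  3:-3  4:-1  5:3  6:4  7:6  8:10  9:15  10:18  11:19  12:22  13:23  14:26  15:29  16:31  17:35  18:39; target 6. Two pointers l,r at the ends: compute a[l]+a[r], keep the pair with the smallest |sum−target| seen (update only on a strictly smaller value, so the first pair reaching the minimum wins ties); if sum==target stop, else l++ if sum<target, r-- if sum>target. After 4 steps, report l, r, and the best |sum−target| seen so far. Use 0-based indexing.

l=0, r=14, best |Δ|=13

l=0 r=18: -10+39=29 d=23 *, r--
l=0 r=17: -10+35=25 d=19 *, r--
l=0 r=16: -10+31=21 d=15 *, r--
l=0 r=15: -10+29=19 d=13 *, r--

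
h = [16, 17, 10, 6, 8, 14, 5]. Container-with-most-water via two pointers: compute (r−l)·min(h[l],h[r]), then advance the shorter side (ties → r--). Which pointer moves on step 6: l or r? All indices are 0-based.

l

[0,6] min(16,5)*6=30 best=30 * → r--
[0,5] min(16,14)*5=70 best=70 * → r--
[0,4] min(16,8)*4=32 best=70 → r--
[0,3] min(16,6)*3=18 best=70 → r--
[0,2] min(16,10)*2=20 best=70 → r--
[0,1] min(16,17)*1=16 best=70 → l++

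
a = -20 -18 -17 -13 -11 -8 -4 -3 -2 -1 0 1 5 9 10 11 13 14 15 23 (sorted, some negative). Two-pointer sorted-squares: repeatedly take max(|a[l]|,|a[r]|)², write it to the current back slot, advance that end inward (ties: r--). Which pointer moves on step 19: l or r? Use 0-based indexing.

l

[0,19] |-20|<=|23| out[19]=529 → r--
[0,18] |-20|>|15| out[18]=400 → l++
[1,18] |-18|>|15| out[17]=324 → l++
[2,18] |-17|>|15| out[16]=289 → l++
[3,18] |-13|<=|15| out[15]=225 → r--
[3,17] |-13|<=|14| out[14]=196 → r--
[3,16] |-13|<=|13| out[13]=169 → r--
[3,15] |-13|>|11| out[12]=169 → l++
[4,15] |-11|<=|11| out[11]=121 → r--
[4,14] |-11|>|10| out[10]=121 → l++
[5,14] |-8|<=|10| out[9]=100 → r--
[5,13] |-8|<=|9| out[8]=81 → r--
[5,12] |-8|>|5| out[7]=64 → l++
[6,12] |-4|<=|5| out[6]=25 → r--
[6,11] |-4|>|1| out[5]=16 → l++
[7,11] |-3|>|1| out[4]=9 → l++
[8,11] |-2|>|1| out[3]=4 → l++
[9,11] |-1|<=|1| out[2]=1 → r--
[9,10] |-1|>|0| out[1]=1 → l++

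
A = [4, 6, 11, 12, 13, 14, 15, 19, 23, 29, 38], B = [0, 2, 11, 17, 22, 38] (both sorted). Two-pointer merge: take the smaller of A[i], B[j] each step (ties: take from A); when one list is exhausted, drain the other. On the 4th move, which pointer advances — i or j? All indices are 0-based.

[i=0,j=0] A[i]=4>B[j]=0 take 0 → j++
[i=0,j=1] A[i]=4>B[j]=2 take 2 → j++
[i=0,j=2] A[i]=4<=B[j]=11 take 4 → i++
[i=1,j=2] A[i]=6<=B[j]=11 take 6 → i++

i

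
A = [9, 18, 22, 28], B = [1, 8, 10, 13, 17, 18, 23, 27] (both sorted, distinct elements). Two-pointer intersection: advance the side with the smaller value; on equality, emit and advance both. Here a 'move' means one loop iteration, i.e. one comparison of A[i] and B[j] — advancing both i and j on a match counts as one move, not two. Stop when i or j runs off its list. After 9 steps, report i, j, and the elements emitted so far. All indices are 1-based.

[i=1,j=1] 9>1 → j++
[i=1,j=2] 9>8 → j++
[i=1,j=3] 9<10 → i++
[i=2,j=3] 18>10 → j++
[i=2,j=4] 18>13 → j++
[i=2,j=5] 18>17 → j++
[i=2,j=6] 18==18 emit → i++,j++
[i=3,j=7] 22<23 → i++
[i=4,j=7] 28>23 → j++

i=4, j=8, emitted=[18]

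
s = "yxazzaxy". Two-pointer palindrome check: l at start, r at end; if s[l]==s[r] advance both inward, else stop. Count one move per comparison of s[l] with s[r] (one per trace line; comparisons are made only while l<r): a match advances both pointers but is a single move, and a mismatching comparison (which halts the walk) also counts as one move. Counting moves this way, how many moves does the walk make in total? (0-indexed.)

[0,7] 'y'=='y' → l++,r--
[1,6] 'x'=='x' → l++,r--
[2,5] 'a'=='a' → l++,r--
[3,4] 'z'=='z' → l++,r--

4 moves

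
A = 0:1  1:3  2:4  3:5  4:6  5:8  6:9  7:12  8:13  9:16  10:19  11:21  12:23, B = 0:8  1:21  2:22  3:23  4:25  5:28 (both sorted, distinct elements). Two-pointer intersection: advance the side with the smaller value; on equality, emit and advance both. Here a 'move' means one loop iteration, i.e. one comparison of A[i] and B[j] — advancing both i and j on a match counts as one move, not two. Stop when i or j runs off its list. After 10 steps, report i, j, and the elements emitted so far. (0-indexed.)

i=10, j=1, emitted=[8]

[i=0,j=0] 1<8 → i++
[i=1,j=0] 3<8 → i++
[i=2,j=0] 4<8 → i++
[i=3,j=0] 5<8 → i++
[i=4,j=0] 6<8 → i++
[i=5,j=0] 8==8 emit → i++,j++
[i=6,j=1] 9<21 → i++
[i=7,j=1] 12<21 → i++
[i=8,j=1] 13<21 → i++
[i=9,j=1] 16<21 → i++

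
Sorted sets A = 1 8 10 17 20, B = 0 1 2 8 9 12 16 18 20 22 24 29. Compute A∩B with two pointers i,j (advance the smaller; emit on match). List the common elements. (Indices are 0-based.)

intersection = [1, 8, 20]

[i=0,j=0] 1>0 → j++
[i=0,j=1] 1==1 emit → i++,j++
[i=1,j=2] 8>2 → j++
[i=1,j=3] 8==8 emit → i++,j++
[i=2,j=4] 10>9 → j++
[i=2,j=5] 10<12 → i++
[i=3,j=5] 17>12 → j++
[i=3,j=6] 17>16 → j++
[i=3,j=7] 17<18 → i++
[i=4,j=7] 20>18 → j++
[i=4,j=8] 20==20 emit → i++,j++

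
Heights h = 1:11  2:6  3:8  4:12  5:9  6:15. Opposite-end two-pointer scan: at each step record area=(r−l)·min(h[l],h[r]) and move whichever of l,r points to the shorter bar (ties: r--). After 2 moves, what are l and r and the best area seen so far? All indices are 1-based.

l=1 r=6: min(11,15)*5=55 best=55 *, l++
l=2 r=6: min(6,15)*4=24 best=55, l++

l=3, r=6, best area=55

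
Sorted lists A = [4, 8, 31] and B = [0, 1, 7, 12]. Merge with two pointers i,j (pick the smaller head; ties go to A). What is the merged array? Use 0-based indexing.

[i=0,j=0] A[i]=4>B[j]=0 take 0 → j++
[i=0,j=1] A[i]=4>B[j]=1 take 1 → j++
[i=0,j=2] A[i]=4<=B[j]=7 take 4 → i++
[i=1,j=2] A[i]=8>B[j]=7 take 7 → j++
[i=1,j=3] A[i]=8<=B[j]=12 take 8 → i++
[i=2,j=3] A[i]=31>B[j]=12 take 12 → j++
[i=2,j=4] B done, take A[i]=31 → i++

[0, 1, 4, 7, 8, 12, 31]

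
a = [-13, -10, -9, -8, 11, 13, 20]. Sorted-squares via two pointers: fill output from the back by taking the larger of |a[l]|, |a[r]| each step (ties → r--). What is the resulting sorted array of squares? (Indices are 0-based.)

[0,6] |-13|<=|20| out[6]=400 → r--
[0,5] |-13|<=|13| out[5]=169 → r--
[0,4] |-13|>|11| out[4]=169 → l++
[1,4] |-10|<=|11| out[3]=121 → r--
[1,3] |-10|>|-8| out[2]=100 → l++
[2,3] |-9|>|-8| out[1]=81 → l++
[3,3] |-8|<=|-8| out[0]=64 → r--

[64, 81, 100, 121, 169, 169, 400]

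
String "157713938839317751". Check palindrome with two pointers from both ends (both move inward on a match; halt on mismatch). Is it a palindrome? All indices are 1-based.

palindrome

l=1 r=18: '1'=='1', l++,r--
l=2 r=17: '5'=='5', l++,r--
l=3 r=16: '7'=='7', l++,r--
l=4 r=15: '7'=='7', l++,r--
l=5 r=14: '1'=='1', l++,r--
l=6 r=13: '3'=='3', l++,r--
l=7 r=12: '9'=='9', l++,r--
l=8 r=11: '3'=='3', l++,r--
l=9 r=10: '8'=='8', l++,r--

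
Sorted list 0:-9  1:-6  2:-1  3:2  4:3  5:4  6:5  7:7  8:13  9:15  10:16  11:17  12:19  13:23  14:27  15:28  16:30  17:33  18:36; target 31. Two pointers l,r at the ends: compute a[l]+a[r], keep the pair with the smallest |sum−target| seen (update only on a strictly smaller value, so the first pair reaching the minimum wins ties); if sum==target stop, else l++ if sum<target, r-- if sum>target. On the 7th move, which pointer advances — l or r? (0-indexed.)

[0,18] -9+36=27 d=4 * → l++
[1,18] -6+36=30 d=1 * → l++
[2,18] -1+36=35 d=4 → r--
[2,17] -1+33=32 d=1 → r--
[2,16] -1+30=29 d=2 → l++
[3,16] 2+30=32 d=1 → r--
[3,15] 2+28=30 d=1 → l++

l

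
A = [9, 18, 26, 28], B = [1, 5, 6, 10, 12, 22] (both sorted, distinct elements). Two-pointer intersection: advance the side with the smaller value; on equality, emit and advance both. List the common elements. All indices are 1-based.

intersection = []

[i=1,j=1] 9>1 → j++
[i=1,j=2] 9>5 → j++
[i=1,j=3] 9>6 → j++
[i=1,j=4] 9<10 → i++
[i=2,j=4] 18>10 → j++
[i=2,j=5] 18>12 → j++
[i=2,j=6] 18<22 → i++
[i=3,j=6] 26>22 → j++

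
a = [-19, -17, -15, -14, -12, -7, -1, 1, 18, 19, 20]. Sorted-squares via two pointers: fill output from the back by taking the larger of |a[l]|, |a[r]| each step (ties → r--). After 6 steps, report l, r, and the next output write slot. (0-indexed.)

[0,10] |-19|<=|20| out[10]=400 → r--
[0,9] |-19|<=|19| out[9]=361 → r--
[0,8] |-19|>|18| out[8]=361 → l++
[1,8] |-17|<=|18| out[7]=324 → r--
[1,7] |-17|>|1| out[6]=289 → l++
[2,7] |-15|>|1| out[5]=225 → l++

l=3, r=7, next write slot=4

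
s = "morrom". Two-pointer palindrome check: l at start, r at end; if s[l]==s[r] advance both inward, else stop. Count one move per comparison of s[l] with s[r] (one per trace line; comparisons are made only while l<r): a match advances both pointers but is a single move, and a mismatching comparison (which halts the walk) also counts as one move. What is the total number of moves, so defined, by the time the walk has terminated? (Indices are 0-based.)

3 moves

[0,5] 'm'=='m' → l++,r--
[1,4] 'o'=='o' → l++,r--
[2,3] 'r'=='r' → l++,r--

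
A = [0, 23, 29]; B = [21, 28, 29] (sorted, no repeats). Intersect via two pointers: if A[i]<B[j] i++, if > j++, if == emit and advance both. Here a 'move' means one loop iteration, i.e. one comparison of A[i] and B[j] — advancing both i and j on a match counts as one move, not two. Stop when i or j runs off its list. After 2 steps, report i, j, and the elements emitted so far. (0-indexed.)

i=0 j=0: 0<21, i++
i=1 j=0: 23>21, j++

i=1, j=1, emitted=[]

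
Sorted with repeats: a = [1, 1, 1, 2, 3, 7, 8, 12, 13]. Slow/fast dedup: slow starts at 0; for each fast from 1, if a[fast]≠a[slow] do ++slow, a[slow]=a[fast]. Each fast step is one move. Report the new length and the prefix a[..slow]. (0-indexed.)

(s=0,f=1) a[fast]=1=a[slow] dup → fast++
(s=0,f=2) a[fast]=1=a[slow] dup → fast++
(s=0,f=3) a[fast]=2≠a[slow]=1 write a[1]=2 → slow++,fast++
(s=1,f=4) a[fast]=3≠a[slow]=2 write a[2]=3 → slow++,fast++
(s=2,f=5) a[fast]=7≠a[slow]=3 write a[3]=7 → slow++,fast++
(s=3,f=6) a[fast]=8≠a[slow]=7 write a[4]=8 → slow++,fast++
(s=4,f=7) a[fast]=12≠a[slow]=8 write a[5]=12 → slow++,fast++
(s=5,f=8) a[fast]=13≠a[slow]=12 write a[6]=13 → slow++,fast++

length 7; prefix = [1, 2, 3, 7, 8, 12, 13]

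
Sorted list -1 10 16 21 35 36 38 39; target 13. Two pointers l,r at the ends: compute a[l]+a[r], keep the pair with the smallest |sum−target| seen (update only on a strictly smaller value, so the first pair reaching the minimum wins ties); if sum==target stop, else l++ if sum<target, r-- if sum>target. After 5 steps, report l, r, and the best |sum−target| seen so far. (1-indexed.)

[1,8] -1+39=38 d=25 * → r--
[1,7] -1+38=37 d=24 * → r--
[1,6] -1+36=35 d=22 * → r--
[1,5] -1+35=34 d=21 * → r--
[1,4] -1+21=20 d=7 * → r--

l=1, r=3, best |Δ|=7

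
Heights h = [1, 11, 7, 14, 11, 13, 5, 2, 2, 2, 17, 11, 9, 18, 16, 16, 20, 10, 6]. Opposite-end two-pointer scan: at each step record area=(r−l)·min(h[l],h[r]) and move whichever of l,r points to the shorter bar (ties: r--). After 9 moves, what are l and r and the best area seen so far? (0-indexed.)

[0,18] min(1,6)*18=18 best=18 * → l++
[1,18] min(11,6)*17=102 best=102 * → r--
[1,17] min(11,10)*16=160 best=160 * → r--
[1,16] min(11,20)*15=165 best=165 * → l++
[2,16] min(7,20)*14=98 best=165 → l++
[3,16] min(14,20)*13=182 best=182 * → l++
[4,16] min(11,20)*12=132 best=182 → l++
[5,16] min(13,20)*11=143 best=182 → l++
[6,16] min(5,20)*10=50 best=182 → l++

l=7, r=16, best area=182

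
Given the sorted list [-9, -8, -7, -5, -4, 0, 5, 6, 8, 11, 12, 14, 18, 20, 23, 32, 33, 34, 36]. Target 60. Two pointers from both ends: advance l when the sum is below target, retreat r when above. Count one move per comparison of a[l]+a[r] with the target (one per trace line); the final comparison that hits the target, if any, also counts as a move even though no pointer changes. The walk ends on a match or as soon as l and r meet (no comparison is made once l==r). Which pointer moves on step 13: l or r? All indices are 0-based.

l

[0,18] -9+36=27 <60 → l++
[1,18] -8+36=28 <60 → l++
[2,18] -7+36=29 <60 → l++
[3,18] -5+36=31 <60 → l++
[4,18] -4+36=32 <60 → l++
[5,18] 0+36=36 <60 → l++
[6,18] 5+36=41 <60 → l++
[7,18] 6+36=42 <60 → l++
[8,18] 8+36=44 <60 → l++
[9,18] 11+36=47 <60 → l++
[10,18] 12+36=48 <60 → l++
[11,18] 14+36=50 <60 → l++
[12,18] 18+36=54 <60 → l++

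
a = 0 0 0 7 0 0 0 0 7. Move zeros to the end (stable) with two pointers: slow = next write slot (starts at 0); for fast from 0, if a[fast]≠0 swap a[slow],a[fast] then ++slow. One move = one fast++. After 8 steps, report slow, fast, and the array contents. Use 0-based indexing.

slow=1, fast=8, a=[7, 0, 0, 0, 0, 0, 0, 0, 7]

(s=0,f=0) a[fast]=0 → fast++
(s=0,f=1) a[fast]=0 → fast++
(s=0,f=2) a[fast]=0 → fast++
(s=0,f=3) a[fast]=7≠0 swap→a[0]=7 → slow++,fast++
(s=1,f=4) a[fast]=0 → fast++
(s=1,f=5) a[fast]=0 → fast++
(s=1,f=6) a[fast]=0 → fast++
(s=1,f=7) a[fast]=0 → fast++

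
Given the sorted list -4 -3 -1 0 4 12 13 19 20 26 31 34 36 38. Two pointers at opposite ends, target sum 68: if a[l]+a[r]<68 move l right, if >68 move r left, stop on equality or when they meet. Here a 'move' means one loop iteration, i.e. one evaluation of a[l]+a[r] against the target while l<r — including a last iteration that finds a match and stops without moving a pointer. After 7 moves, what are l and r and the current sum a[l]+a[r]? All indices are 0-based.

l=0 r=13: -4+38=34 <68, l++
l=1 r=13: -3+38=35 <68, l++
l=2 r=13: -1+38=37 <68, l++
l=3 r=13: 0+38=38 <68, l++
l=4 r=13: 4+38=42 <68, l++
l=5 r=13: 12+38=50 <68, l++
l=6 r=13: 13+38=51 <68, l++

l=7, r=13, sum=57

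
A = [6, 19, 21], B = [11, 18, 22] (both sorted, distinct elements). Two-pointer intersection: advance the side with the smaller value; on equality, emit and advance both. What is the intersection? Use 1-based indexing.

[i=1,j=1] 6<11 → i++
[i=2,j=1] 19>11 → j++
[i=2,j=2] 19>18 → j++
[i=2,j=3] 19<22 → i++
[i=3,j=3] 21<22 → i++

intersection = []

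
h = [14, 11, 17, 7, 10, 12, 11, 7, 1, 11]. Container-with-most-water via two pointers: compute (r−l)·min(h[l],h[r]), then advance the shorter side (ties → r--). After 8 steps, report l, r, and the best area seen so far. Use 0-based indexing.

l=0 r=9: min(14,11)*9=99 best=99 *, r--
l=0 r=8: min(14,1)*8=8 best=99, r--
l=0 r=7: min(14,7)*7=49 best=99, r--
l=0 r=6: min(14,11)*6=66 best=99, r--
l=0 r=5: min(14,12)*5=60 best=99, r--
l=0 r=4: min(14,10)*4=40 best=99, r--
l=0 r=3: min(14,7)*3=21 best=99, r--
l=0 r=2: min(14,17)*2=28 best=99, l++

l=1, r=2, best area=99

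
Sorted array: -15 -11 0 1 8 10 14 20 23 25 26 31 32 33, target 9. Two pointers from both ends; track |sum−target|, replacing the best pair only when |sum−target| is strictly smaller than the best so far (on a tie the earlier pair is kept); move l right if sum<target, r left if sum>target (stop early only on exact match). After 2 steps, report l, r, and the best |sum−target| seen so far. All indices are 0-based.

l=0, r=11, best |Δ|=8

[0,13] -15+33=18 d=9 * → r--
[0,12] -15+32=17 d=8 * → r--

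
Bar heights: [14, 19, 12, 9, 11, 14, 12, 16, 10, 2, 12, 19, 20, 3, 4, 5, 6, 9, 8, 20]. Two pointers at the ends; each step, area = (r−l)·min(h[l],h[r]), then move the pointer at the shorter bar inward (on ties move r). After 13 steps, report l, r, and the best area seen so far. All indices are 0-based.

l=0 r=19: min(14,20)*19=266 best=266 *, l++
l=1 r=19: min(19,20)*18=342 best=342 *, l++
l=2 r=19: min(12,20)*17=204 best=342, l++
l=3 r=19: min(9,20)*16=144 best=342, l++
l=4 r=19: min(11,20)*15=165 best=342, l++
l=5 r=19: min(14,20)*14=196 best=342, l++
l=6 r=19: min(12,20)*13=156 best=342, l++
l=7 r=19: min(16,20)*12=192 best=342, l++
l=8 r=19: min(10,20)*11=110 best=342, l++
l=9 r=19: min(2,20)*10=20 best=342, l++
l=10 r=19: min(12,20)*9=108 best=342, l++
l=11 r=19: min(19,20)*8=152 best=342, l++
l=12 r=19: min(20,20)*7=140 best=342, r--

l=12, r=18, best area=342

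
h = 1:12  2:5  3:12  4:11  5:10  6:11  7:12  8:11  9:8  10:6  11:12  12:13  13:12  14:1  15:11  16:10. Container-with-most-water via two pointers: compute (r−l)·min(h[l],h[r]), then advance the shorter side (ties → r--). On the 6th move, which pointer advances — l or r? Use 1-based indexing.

l=1 r=16: min(12,10)*15=150 best=150 *, r--
l=1 r=15: min(12,11)*14=154 best=154 *, r--
l=1 r=14: min(12,1)*13=13 best=154, r--
l=1 r=13: min(12,12)*12=144 best=154, r--
l=1 r=12: min(12,13)*11=132 best=154, l++
l=2 r=12: min(5,13)*10=50 best=154, l++

l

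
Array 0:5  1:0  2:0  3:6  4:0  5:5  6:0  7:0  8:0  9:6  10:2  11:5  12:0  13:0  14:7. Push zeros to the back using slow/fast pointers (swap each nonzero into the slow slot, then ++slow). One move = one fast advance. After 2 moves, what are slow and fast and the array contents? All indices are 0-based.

slow=1, fast=2, a=[5, 0, 0, 6, 0, 5, 0, 0, 0, 6, 2, 5, 0, 0, 7]

(s=0,f=0) a[fast]=5≠0 swap→a[0]=5 → slow++,fast++
(s=1,f=1) a[fast]=0 → fast++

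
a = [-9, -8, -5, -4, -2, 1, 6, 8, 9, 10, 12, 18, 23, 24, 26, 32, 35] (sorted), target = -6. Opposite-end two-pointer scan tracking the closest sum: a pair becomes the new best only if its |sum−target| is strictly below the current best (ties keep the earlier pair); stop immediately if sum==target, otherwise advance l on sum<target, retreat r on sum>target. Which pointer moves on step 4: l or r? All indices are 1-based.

[1,17] -9+35=26 d=32 * → r--
[1,16] -9+32=23 d=29 * → r--
[1,15] -9+26=17 d=23 * → r--
[1,14] -9+24=15 d=21 * → r--

r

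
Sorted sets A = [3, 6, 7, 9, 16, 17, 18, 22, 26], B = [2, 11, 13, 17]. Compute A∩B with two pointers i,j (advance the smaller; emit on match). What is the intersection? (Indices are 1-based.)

i=1 j=1: 3>2, j++
i=1 j=2: 3<11, i++
i=2 j=2: 6<11, i++
i=3 j=2: 7<11, i++
i=4 j=2: 9<11, i++
i=5 j=2: 16>11, j++
i=5 j=3: 16>13, j++
i=5 j=4: 16<17, i++
i=6 j=4: 17==17 emit, i++,j++

intersection = [17]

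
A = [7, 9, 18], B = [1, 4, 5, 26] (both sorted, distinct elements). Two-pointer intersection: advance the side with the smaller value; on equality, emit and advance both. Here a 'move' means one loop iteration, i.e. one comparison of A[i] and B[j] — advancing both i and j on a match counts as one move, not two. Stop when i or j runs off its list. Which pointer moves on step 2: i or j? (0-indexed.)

j

[i=0,j=0] 7>1 → j++
[i=0,j=1] 7>4 → j++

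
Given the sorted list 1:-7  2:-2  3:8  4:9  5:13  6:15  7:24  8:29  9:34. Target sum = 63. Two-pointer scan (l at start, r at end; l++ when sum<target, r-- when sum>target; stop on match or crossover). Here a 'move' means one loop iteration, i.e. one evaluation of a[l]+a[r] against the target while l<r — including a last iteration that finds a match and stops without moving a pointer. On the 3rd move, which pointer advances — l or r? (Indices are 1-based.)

l

l=1 r=9: -7+34=27 <63, l++
l=2 r=9: -2+34=32 <63, l++
l=3 r=9: 8+34=42 <63, l++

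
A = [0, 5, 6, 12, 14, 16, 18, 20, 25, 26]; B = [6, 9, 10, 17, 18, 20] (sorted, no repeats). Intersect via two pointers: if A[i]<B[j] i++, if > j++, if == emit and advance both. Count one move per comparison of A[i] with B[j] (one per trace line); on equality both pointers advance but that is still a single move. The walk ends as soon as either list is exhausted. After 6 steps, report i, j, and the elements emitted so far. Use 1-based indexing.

i=5, j=4, emitted=[6]

[i=1,j=1] 0<6 → i++
[i=2,j=1] 5<6 → i++
[i=3,j=1] 6==6 emit → i++,j++
[i=4,j=2] 12>9 → j++
[i=4,j=3] 12>10 → j++
[i=4,j=4] 12<17 → i++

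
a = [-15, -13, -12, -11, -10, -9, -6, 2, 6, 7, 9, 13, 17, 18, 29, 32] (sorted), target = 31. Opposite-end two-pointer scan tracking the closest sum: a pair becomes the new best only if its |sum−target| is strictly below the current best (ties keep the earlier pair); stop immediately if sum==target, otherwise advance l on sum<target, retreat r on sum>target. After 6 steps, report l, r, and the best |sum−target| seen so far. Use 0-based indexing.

[0,15] -15+32=17 d=14 * → l++
[1,15] -13+32=19 d=12 * → l++
[2,15] -12+32=20 d=11 * → l++
[3,15] -11+32=21 d=10 * → l++
[4,15] -10+32=22 d=9 * → l++
[5,15] -9+32=23 d=8 * → l++

l=6, r=15, best |Δ|=8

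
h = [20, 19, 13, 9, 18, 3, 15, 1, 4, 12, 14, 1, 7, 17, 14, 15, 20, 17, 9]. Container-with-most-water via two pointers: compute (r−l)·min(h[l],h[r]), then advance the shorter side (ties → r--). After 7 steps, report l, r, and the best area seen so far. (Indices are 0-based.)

l=0 r=18: min(20,9)*18=162 best=162 *, r--
l=0 r=17: min(20,17)*17=289 best=289 *, r--
l=0 r=16: min(20,20)*16=320 best=320 *, r--
l=0 r=15: min(20,15)*15=225 best=320, r--
l=0 r=14: min(20,14)*14=196 best=320, r--
l=0 r=13: min(20,17)*13=221 best=320, r--
l=0 r=12: min(20,7)*12=84 best=320, r--

l=0, r=11, best area=320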